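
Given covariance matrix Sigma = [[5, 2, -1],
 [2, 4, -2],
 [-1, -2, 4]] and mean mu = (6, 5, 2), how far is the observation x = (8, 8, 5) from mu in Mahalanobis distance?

Step 1 — centre the observation: (x - mu) = (2, 3, 3).

Step 2 — invert Sigma (cofactor / det for 3×3, or solve directly):
  Sigma^{-1} = [[0.25, -0.125, 0],
 [-0.125, 0.3958, 0.1667],
 [0, 0.1667, 0.3333]].

Step 3 — form the quadratic (x - mu)^T · Sigma^{-1} · (x - mu):
  Sigma^{-1} · (x - mu) = (0.125, 1.4375, 1.5).
  (x - mu)^T · [Sigma^{-1} · (x - mu)] = (2)·(0.125) + (3)·(1.4375) + (3)·(1.5) = 9.0625.

Step 4 — take square root: d = √(9.0625) ≈ 3.0104.

d(x, mu) = √(9.0625) ≈ 3.0104


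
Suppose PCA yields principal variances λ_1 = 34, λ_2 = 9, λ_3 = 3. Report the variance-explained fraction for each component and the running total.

Step 1 — total variance = trace(Sigma) = Σ λ_i = 34 + 9 + 3 = 46.

Step 2 — fraction explained by component i = λ_i / Σ λ:
  PC1: 34/46 = 0.7391
  PC2: 9/46 = 0.1957
  PC3: 3/46 = 0.0652

Step 3 — cumulative fraction after k components = (λ_1 + ... + λ_k) / Σ λ:
  k = 1: 34/46 = 0.7391
  k = 2: (34 + 9)/46 = 43/46 = 0.9348
  k = 3: (34 + 9 + 3)/46 = 46/46 = 1

Summary (fraction, with percent):

explained: PC1 0.7391 (73.91%), PC2 0.1957 (19.57%), PC3 0.0652 (6.52%);  cumulative: 0.7391, 0.9348, 1


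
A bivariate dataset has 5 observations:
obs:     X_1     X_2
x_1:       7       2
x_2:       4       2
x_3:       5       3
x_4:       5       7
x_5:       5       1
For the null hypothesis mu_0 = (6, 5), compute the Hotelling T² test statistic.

Step 1 — sample mean vector:
  mean(X_1) = (7 + 4 + 5 + 5 + 5) / 5 = 26/5 = 5.2
  mean(X_2) = (2 + 2 + 3 + 7 + 1) / 5 = 15/5 = 3
  x̄ = (5.2, 3),  deviation x̄ - mu_0 = (5.2, 3) - (6, 5) = (-0.8, -2).

Step 2 — sample covariance matrix, S[i,j] = (1/(n-1)) · Σ_k (x_{k,i} - mean_i) · (x_{k,j} - mean_j), divisor n-1 = 4:
  S[X_1,X_1] = ((1.8)·(1.8) + (-1.2)·(-1.2) + (-0.2)·(-0.2) + (-0.2)·(-0.2) + (-0.2)·(-0.2)) / 4 = 4.8/4 = 1.2
  S[X_1,X_2] = ((1.8)·(-1) + (-1.2)·(-1) + (-0.2)·(0) + (-0.2)·(4) + (-0.2)·(-2)) / 4 = -1/4 = -0.25
  S[X_2,X_2] = ((-1)·(-1) + (-1)·(-1) + (0)·(0) + (4)·(4) + (-2)·(-2)) / 4 = 22/4 = 5.5
  S = [[1.2, -0.25],
 [-0.25, 5.5]].

Step 3 — invert S. det(S) = 1.2·5.5 - (-0.25)² = 6.5375.
  S^{-1} = (1/det) · [[d, -b], [-b, a]] = [[0.8413, 0.0382],
 [0.0382, 0.1836]].

Step 4 — quadratic form (x̄ - mu_0)^T · S^{-1} · (x̄ - mu_0):
  S^{-1} · (x̄ - mu_0) = (-0.7495, -0.3977),
  (x̄ - mu_0)^T · [...] = (-0.8)·(-0.7495) + (-2)·(-0.3977) = 1.395.

Step 5 — scale by n: T² = 5 · 1.395 = 6.9751.

T² ≈ 6.9751


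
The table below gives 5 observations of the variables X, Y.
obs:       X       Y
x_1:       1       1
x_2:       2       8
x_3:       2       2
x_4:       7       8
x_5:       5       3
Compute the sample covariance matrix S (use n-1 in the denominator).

Step 1 — column means:
  mean(X) = (1 + 2 + 2 + 7 + 5) / 5 = 17/5 = 3.4
  mean(Y) = (1 + 8 + 2 + 8 + 3) / 5 = 22/5 = 4.4

Step 2 — sample covariance S[i,j] = (1/(n-1)) · Σ_k (x_{k,i} - mean_i) · (x_{k,j} - mean_j), with n-1 = 4.
  S[X,X] = ((-2.4)·(-2.4) + (-1.4)·(-1.4) + (-1.4)·(-1.4) + (3.6)·(3.6) + (1.6)·(1.6)) / 4 = 25.2/4 = 6.3
  S[X,Y] = ((-2.4)·(-3.4) + (-1.4)·(3.6) + (-1.4)·(-2.4) + (3.6)·(3.6) + (1.6)·(-1.4)) / 4 = 17.2/4 = 4.3
  S[Y,Y] = ((-3.4)·(-3.4) + (3.6)·(3.6) + (-2.4)·(-2.4) + (3.6)·(3.6) + (-1.4)·(-1.4)) / 4 = 45.2/4 = 11.3

S is symmetric (S[j,i] = S[i,j]). Assembling:

S = [[6.3, 4.3],
 [4.3, 11.3]]


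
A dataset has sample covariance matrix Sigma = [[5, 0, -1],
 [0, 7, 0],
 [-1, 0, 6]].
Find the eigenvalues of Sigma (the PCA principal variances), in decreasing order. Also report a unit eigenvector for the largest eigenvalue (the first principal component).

Step 1 — characteristic polynomial p(λ) = det(λI - Sigma) = λ³ - tr·λ² + c_1·λ - det, where tr = trace, c_1 = sum of the principal 2×2 minors, det = det(Sigma):
  tr = 5 + 7 + 6 = 18,
  c_1 = (5·7 - (0)²) + (5·6 - (-1)²) + (7·6 - (0)²) = 35 + 29 + 42 = 106,
  det = 5·(7·6 - (0)²) - (0)·((0)·6 - (0)·(-1)) + (-1)·((0)·(0) - 7·(-1)) = 5·(42) - (0)·(0) + (-1)·(7) = 203.
  So p(λ) = λ³ - 18λ² + 106λ - 203.
Step 2 — look for an integer root (rational root theorem: any rational root is an integer divisor of 203). Testing λ = 7:
  p(7) = 343 - 882 + 742 - 203 = 0  ✓
  Dividing out (λ - 7): p(λ) = (λ - 7)(λ² - 11λ + 29).
Step 3 — remaining eigenvalues from the quadratic λ² - 11λ + 29 = 0:
  Δ = 11² - 4·29 = 121 - 116 = 5,  λ = (11 ± √5)/2 = (11 ± 2.2361)/2 ≈ 6.618 or 4.382.
  Sorted: λ_1 = 7,  λ_2 = 6.618,  λ_3 = 4.382  (check: sum = 18 = tr ✓).

Step 4 — unit eigenvector for λ_1 = 7: v spans the null space of (Sigma - λ_1 I), whose rows are
  r_1 = (-2, 0, -1),  r_2 = (0, 0, 0),  r_3 = (-1, 0, -1).
  v is orthogonal to every row, so take v ∝ r_1 × r_3 = ((0)·(-1) - (-1)·(0), (-1)·(-1) - (-2)·(-1), (-2)·(0) - (0)·(-1)) = (0, -1, 0).
  Rescale (multiply by -1 so the first nonzero entry is positive): u = (0, 1, 0).
  ||u|| = √((0)² + (1)² + (0)²) = √(1) = 1,  v_1 = u/||u|| ≈ (0, 1, 0) (||v_1|| = 1).

λ_1 = 7,  λ_2 = 6.618,  λ_3 = 4.382;  v_1 ≈ (0, 1, 0)


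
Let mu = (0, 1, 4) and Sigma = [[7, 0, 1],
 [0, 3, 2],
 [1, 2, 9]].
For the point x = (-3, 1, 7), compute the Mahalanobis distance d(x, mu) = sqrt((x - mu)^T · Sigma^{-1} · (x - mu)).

Step 1 — centre the observation: (x - mu) = (-3, 0, 3).

Step 2 — invert Sigma (cofactor / det for 3×3, or solve directly):
  Sigma^{-1} = [[0.1456, 0.0127, -0.019],
 [0.0127, 0.3924, -0.0886],
 [-0.019, -0.0886, 0.1329]].

Step 3 — form the quadratic (x - mu)^T · Sigma^{-1} · (x - mu):
  Sigma^{-1} · (x - mu) = (-0.4937, -0.3038, 0.4557).
  (x - mu)^T · [Sigma^{-1} · (x - mu)] = (-3)·(-0.4937) + (0)·(-0.3038) + (3)·(0.4557) = 2.8481.

Step 4 — take square root: d = √(2.8481) ≈ 1.6876.

d(x, mu) = √(2.8481) ≈ 1.6876


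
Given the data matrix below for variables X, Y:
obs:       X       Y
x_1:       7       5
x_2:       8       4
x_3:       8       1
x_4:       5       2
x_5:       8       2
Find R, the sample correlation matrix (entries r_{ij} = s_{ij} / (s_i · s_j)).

Step 1 — column means:
  mean(X) = (7 + 8 + 8 + 5 + 8) / 5 = 36/5 = 7.2
  mean(Y) = (5 + 4 + 1 + 2 + 2) / 5 = 14/5 = 2.8

Step 2 — sample variances and covariances s[i,j] = (1/(n-1)) · Σ_k (x_{k,i} - mean_i) · (x_{k,j} - mean_j), with n-1 = 4:
  s[X,X] = ((-0.2)·(-0.2) + (0.8)·(0.8) + (0.8)·(0.8) + (-2.2)·(-2.2) + (0.8)·(0.8)) / 4 = 6.8/4 = 1.7
  s[X,Y] = ((-0.2)·(2.2) + (0.8)·(1.2) + (0.8)·(-1.8) + (-2.2)·(-0.8) + (0.8)·(-0.8)) / 4 = 0.2/4 = 0.05
  s[Y,Y] = ((2.2)·(2.2) + (1.2)·(1.2) + (-1.8)·(-1.8) + (-0.8)·(-0.8) + (-0.8)·(-0.8)) / 4 = 10.8/4 = 2.7
  Sample standard deviations s_i = √(s[i,i]):
  s(X) = √(1.7) = 1.3038
  s(Y) = √(2.7) = 1.6432

Step 3 — r_{ij} = s_{ij} / (s_i · s_j):
  r[X,X] = 1 (diagonal).
  r[X,Y] = 0.05 / (1.3038 · 1.6432) = 0.05 / 2.1424 = 0.0233
  r[Y,Y] = 1 (diagonal).

R is symmetric with unit diagonal. Assembling:

R = [[1, 0.0233],
 [0.0233, 1]]


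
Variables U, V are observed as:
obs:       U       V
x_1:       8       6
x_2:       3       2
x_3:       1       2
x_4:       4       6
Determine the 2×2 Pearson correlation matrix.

Step 1 — column means:
  mean(U) = (8 + 3 + 1 + 4) / 4 = 16/4 = 4
  mean(V) = (6 + 2 + 2 + 6) / 4 = 16/4 = 4

Step 2 — sample variances and covariances s[i,j] = (1/(n-1)) · Σ_k (x_{k,i} - mean_i) · (x_{k,j} - mean_j), with n-1 = 3:
  s[U,U] = ((4)·(4) + (-1)·(-1) + (-3)·(-3) + (0)·(0)) / 3 = 26/3 = 8.6667
  s[U,V] = ((4)·(2) + (-1)·(-2) + (-3)·(-2) + (0)·(2)) / 3 = 16/3 = 5.3333
  s[V,V] = ((2)·(2) + (-2)·(-2) + (-2)·(-2) + (2)·(2)) / 3 = 16/3 = 5.3333
  Sample standard deviations s_i = √(s[i,i]):
  s(U) = √(8.6667) = 2.9439
  s(V) = √(5.3333) = 2.3094

Step 3 — r_{ij} = s_{ij} / (s_i · s_j):
  r[U,U] = 1 (diagonal).
  r[U,V] = 5.3333 / (2.9439 · 2.3094) = 5.3333 / 6.7987 = 0.7845
  r[V,V] = 1 (diagonal).

R is symmetric with unit diagonal. Assembling:

R = [[1, 0.7845],
 [0.7845, 1]]


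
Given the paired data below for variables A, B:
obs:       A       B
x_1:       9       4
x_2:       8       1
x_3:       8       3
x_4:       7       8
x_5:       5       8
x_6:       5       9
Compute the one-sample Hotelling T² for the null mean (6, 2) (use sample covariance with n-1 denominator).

Step 1 — sample mean vector:
  mean(A) = (9 + 8 + 8 + 7 + 5 + 5) / 6 = 42/6 = 7
  mean(B) = (4 + 1 + 3 + 8 + 8 + 9) / 6 = 33/6 = 5.5
  x̄ = (7, 5.5),  deviation x̄ - mu_0 = (7, 5.5) - (6, 2) = (1, 3.5).

Step 2 — sample covariance matrix, S[i,j] = (1/(n-1)) · Σ_k (x_{k,i} - mean_i) · (x_{k,j} - mean_j), divisor n-1 = 5:
  S[A,A] = ((2)·(2) + (1)·(1) + (1)·(1) + (0)·(0) + (-2)·(-2) + (-2)·(-2)) / 5 = 14/5 = 2.8
  S[A,B] = ((2)·(-1.5) + (1)·(-4.5) + (1)·(-2.5) + (0)·(2.5) + (-2)·(2.5) + (-2)·(3.5)) / 5 = -22/5 = -4.4
  S[B,B] = ((-1.5)·(-1.5) + (-4.5)·(-4.5) + (-2.5)·(-2.5) + (2.5)·(2.5) + (2.5)·(2.5) + (3.5)·(3.5)) / 5 = 53.5/5 = 10.7
  S = [[2.8, -4.4],
 [-4.4, 10.7]].

Step 3 — invert S. det(S) = 2.8·10.7 - (-4.4)² = 10.6.
  S^{-1} = (1/det) · [[d, -b], [-b, a]] = [[1.0094, 0.4151],
 [0.4151, 0.2642]].

Step 4 — quadratic form (x̄ - mu_0)^T · S^{-1} · (x̄ - mu_0):
  S^{-1} · (x̄ - mu_0) = (2.4623, 1.3396),
  (x̄ - mu_0)^T · [...] = (1)·(2.4623) + (3.5)·(1.3396) = 7.1509.

Step 5 — scale by n: T² = 6 · 7.1509 = 42.9057.

T² ≈ 42.9057


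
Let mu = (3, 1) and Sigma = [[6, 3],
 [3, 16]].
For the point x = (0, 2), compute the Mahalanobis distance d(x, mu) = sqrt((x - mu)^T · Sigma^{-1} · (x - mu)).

Step 1 — centre the observation: (x - mu) = (-3, 1).

Step 2 — invert Sigma. det(Sigma) = 6·16 - (3)² = 87.
  Sigma^{-1} = (1/det) · [[d, -b], [-b, a]] = [[0.1839, -0.0345],
 [-0.0345, 0.069]].

Step 3 — form the quadratic (x - mu)^T · Sigma^{-1} · (x - mu):
  Sigma^{-1} · (x - mu) = (-0.5862, 0.1724).
  (x - mu)^T · [Sigma^{-1} · (x - mu)] = (-3)·(-0.5862) + (1)·(0.1724) = 1.931.

Step 4 — take square root: d = √(1.931) ≈ 1.3896.

d(x, mu) = √(1.931) ≈ 1.3896


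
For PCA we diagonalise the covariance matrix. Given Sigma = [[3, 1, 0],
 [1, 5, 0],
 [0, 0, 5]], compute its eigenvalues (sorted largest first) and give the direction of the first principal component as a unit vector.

Step 1 — characteristic polynomial p(λ) = det(λI - Sigma) = λ³ - tr·λ² + c_1·λ - det, where tr = trace, c_1 = sum of the principal 2×2 minors, det = det(Sigma):
  tr = 3 + 5 + 5 = 13,
  c_1 = (3·5 - (1)²) + (3·5 - (0)²) + (5·5 - (0)²) = 14 + 15 + 25 = 54,
  det = 3·(5·5 - (0)²) - (1)·((1)·5 - (0)·(0)) + (0)·((1)·(0) - 5·(0)) = 3·(25) - (1)·(5) + (0)·(0) = 70.
  So p(λ) = λ³ - 13λ² + 54λ - 70.
Step 2 — look for an integer root (rational root theorem: any rational root is an integer divisor of 70). Testing λ = 5:
  p(5) = 125 - 325 + 270 - 70 = 0  ✓
  Dividing out (λ - 5): p(λ) = (λ - 5)(λ² - 8λ + 14).
Step 3 — remaining eigenvalues from the quadratic λ² - 8λ + 14 = 0:
  Δ = 8² - 4·14 = 64 - 56 = 8,  λ = (8 ± √8)/2 = (8 ± 2.8284)/2 ≈ 5.4142 or 2.5858.
  Sorted: λ_1 = 5.4142,  λ_2 = 5,  λ_3 = 2.5858  (check: sum = 13 = tr ✓).

Step 4 — unit eigenvector for λ_1 ≈ 5.4142: v spans the null space of (Sigma - λ_1 I), whose rows are
  r_1 = (-2.4142, 1, 0),  r_2 = (1, -0.4142, 0),  r_3 = (0, 0, -0.4142).
  v is orthogonal to every row, so take v ∝ r_1 × r_3 = ((1)·(-0.4142) - (0)·(0), (0)·(0) - (-2.4142)·(-0.4142), (-2.4142)·(0) - (1)·(0)) ≈ (-0.4142, -1, 0).
  Rescale (multiply by -1 so the first nonzero entry is positive): u = (0.4142, 1, 0).
  ||u|| = √((0.4142)² + (1)² + (0)²) = √(1.1716) ≈ 1.0824,  v_1 = u/||u|| ≈ (0.3827, 0.9239, 0) (||v_1|| = 1).

λ_1 = 5.4142,  λ_2 = 5,  λ_3 = 2.5858;  v_1 ≈ (0.3827, 0.9239, 0)


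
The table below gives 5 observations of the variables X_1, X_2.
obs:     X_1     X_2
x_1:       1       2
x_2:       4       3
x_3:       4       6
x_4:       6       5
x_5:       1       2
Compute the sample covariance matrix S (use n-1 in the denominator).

Step 1 — column means:
  mean(X_1) = (1 + 4 + 4 + 6 + 1) / 5 = 16/5 = 3.2
  mean(X_2) = (2 + 3 + 6 + 5 + 2) / 5 = 18/5 = 3.6

Step 2 — sample covariance S[i,j] = (1/(n-1)) · Σ_k (x_{k,i} - mean_i) · (x_{k,j} - mean_j), with n-1 = 4.
  S[X_1,X_1] = ((-2.2)·(-2.2) + (0.8)·(0.8) + (0.8)·(0.8) + (2.8)·(2.8) + (-2.2)·(-2.2)) / 4 = 18.8/4 = 4.7
  S[X_1,X_2] = ((-2.2)·(-1.6) + (0.8)·(-0.6) + (0.8)·(2.4) + (2.8)·(1.4) + (-2.2)·(-1.6)) / 4 = 12.4/4 = 3.1
  S[X_2,X_2] = ((-1.6)·(-1.6) + (-0.6)·(-0.6) + (2.4)·(2.4) + (1.4)·(1.4) + (-1.6)·(-1.6)) / 4 = 13.2/4 = 3.3

S is symmetric (S[j,i] = S[i,j]). Assembling:

S = [[4.7, 3.1],
 [3.1, 3.3]]


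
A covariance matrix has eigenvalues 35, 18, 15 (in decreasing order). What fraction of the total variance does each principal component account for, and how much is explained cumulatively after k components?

Step 1 — total variance = trace(Sigma) = Σ λ_i = 35 + 18 + 15 = 68.

Step 2 — fraction explained by component i = λ_i / Σ λ:
  PC1: 35/68 = 0.5147
  PC2: 18/68 = 0.2647
  PC3: 15/68 = 0.2206

Step 3 — cumulative fraction after k components = (λ_1 + ... + λ_k) / Σ λ:
  k = 1: 35/68 = 0.5147
  k = 2: (35 + 18)/68 = 53/68 = 0.7794
  k = 3: (35 + 18 + 15)/68 = 68/68 = 1

Summary (fraction, with percent):

explained: PC1 0.5147 (51.47%), PC2 0.2647 (26.47%), PC3 0.2206 (22.06%);  cumulative: 0.5147, 0.7794, 1


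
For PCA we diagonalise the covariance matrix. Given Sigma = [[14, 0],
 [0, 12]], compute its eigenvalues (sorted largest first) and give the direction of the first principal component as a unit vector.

Step 1 — characteristic polynomial of 2×2 Sigma:
  det(Sigma - λI) = λ² - trace · λ + det = 0.
  trace = 14 + 12 = 26, det = 14·12 - (0)² = 168.
Step 2 — discriminant:
  Δ = trace² - 4·det = 676 - 672 = 4.
Step 3 — eigenvalues:
  λ = (trace ± √Δ)/2 = (26 ± 2)/2,
  λ_1 = 14,  λ_2 = 12.

Step 4 — unit eigenvector for λ_1: Sigma is diagonal, so its eigenvectors are the coordinate axes. λ_1 = 14 is the diagonal entry on the first coordinate axis, hence
  v_1 = (1, 0) (||v_1|| = 1).

λ_1 = 14,  λ_2 = 12;  v_1 ≈ (1, 0)


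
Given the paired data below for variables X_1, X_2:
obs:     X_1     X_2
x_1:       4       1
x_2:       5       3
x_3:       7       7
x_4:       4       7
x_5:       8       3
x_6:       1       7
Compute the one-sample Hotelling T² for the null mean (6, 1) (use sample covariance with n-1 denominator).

Step 1 — sample mean vector:
  mean(X_1) = (4 + 5 + 7 + 4 + 8 + 1) / 6 = 29/6 = 4.8333
  mean(X_2) = (1 + 3 + 7 + 7 + 3 + 7) / 6 = 28/6 = 4.6667
  x̄ = (4.8333, 4.6667),  deviation x̄ - mu_0 = (4.8333, 4.6667) - (6, 1) = (-1.1667, 3.6667).

Step 2 — sample covariance matrix, S[i,j] = (1/(n-1)) · Σ_k (x_{k,i} - mean_i) · (x_{k,j} - mean_j), divisor n-1 = 5:
  S[X_1,X_1] = ((-0.8333)·(-0.8333) + (0.1667)·(0.1667) + (2.1667)·(2.1667) + (-0.8333)·(-0.8333) + (3.1667)·(3.1667) + (-3.8333)·(-3.8333)) / 5 = 30.8333/5 = 6.1667
  S[X_1,X_2] = ((-0.8333)·(-3.6667) + (0.1667)·(-1.6667) + (2.1667)·(2.3333) + (-0.8333)·(2.3333) + (3.1667)·(-1.6667) + (-3.8333)·(2.3333)) / 5 = -8.3333/5 = -1.6667
  S[X_2,X_2] = ((-3.6667)·(-3.6667) + (-1.6667)·(-1.6667) + (2.3333)·(2.3333) + (2.3333)·(2.3333) + (-1.6667)·(-1.6667) + (2.3333)·(2.3333)) / 5 = 35.3333/5 = 7.0667
  S = [[6.1667, -1.6667],
 [-1.6667, 7.0667]].

Step 3 — invert S. det(S) = 6.1667·7.0667 - (-1.6667)² = 40.8.
  S^{-1} = (1/det) · [[d, -b], [-b, a]] = [[0.1732, 0.0408],
 [0.0408, 0.1511]].

Step 4 — quadratic form (x̄ - mu_0)^T · S^{-1} · (x̄ - mu_0):
  S^{-1} · (x̄ - mu_0) = (-0.0523, 0.5065),
  (x̄ - mu_0)^T · [...] = (-1.1667)·(-0.0523) + (3.6667)·(0.5065) = 1.9183.

Step 5 — scale by n: T² = 6 · 1.9183 = 11.5098.

T² ≈ 11.5098


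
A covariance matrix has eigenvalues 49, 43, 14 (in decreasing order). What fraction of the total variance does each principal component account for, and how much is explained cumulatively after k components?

Step 1 — total variance = trace(Sigma) = Σ λ_i = 49 + 43 + 14 = 106.

Step 2 — fraction explained by component i = λ_i / Σ λ:
  PC1: 49/106 = 0.4623
  PC2: 43/106 = 0.4057
  PC3: 14/106 = 0.1321

Step 3 — cumulative fraction after k components = (λ_1 + ... + λ_k) / Σ λ:
  k = 1: 49/106 = 0.4623
  k = 2: (49 + 43)/106 = 92/106 = 0.8679
  k = 3: (49 + 43 + 14)/106 = 106/106 = 1

Summary (fraction, with percent):

explained: PC1 0.4623 (46.23%), PC2 0.4057 (40.57%), PC3 0.1321 (13.21%);  cumulative: 0.4623, 0.8679, 1


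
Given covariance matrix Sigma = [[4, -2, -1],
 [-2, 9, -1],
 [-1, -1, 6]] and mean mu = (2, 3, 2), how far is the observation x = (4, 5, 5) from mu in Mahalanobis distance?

Step 1 — centre the observation: (x - mu) = (2, 2, 3).

Step 2 — invert Sigma (cofactor / det for 3×3, or solve directly):
  Sigma^{-1} = [[0.3029, 0.0743, 0.0629],
 [0.0743, 0.1314, 0.0343],
 [0.0629, 0.0343, 0.1829]].

Step 3 — form the quadratic (x - mu)^T · Sigma^{-1} · (x - mu):
  Sigma^{-1} · (x - mu) = (0.9429, 0.5143, 0.7429).
  (x - mu)^T · [Sigma^{-1} · (x - mu)] = (2)·(0.9429) + (2)·(0.5143) + (3)·(0.7429) = 5.1429.

Step 4 — take square root: d = √(5.1429) ≈ 2.2678.

d(x, mu) = √(5.1429) ≈ 2.2678


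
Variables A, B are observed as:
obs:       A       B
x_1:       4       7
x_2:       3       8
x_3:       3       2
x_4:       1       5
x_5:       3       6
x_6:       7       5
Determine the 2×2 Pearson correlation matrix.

Step 1 — column means:
  mean(A) = (4 + 3 + 3 + 1 + 3 + 7) / 6 = 21/6 = 3.5
  mean(B) = (7 + 8 + 2 + 5 + 6 + 5) / 6 = 33/6 = 5.5

Step 2 — sample variances and covariances s[i,j] = (1/(n-1)) · Σ_k (x_{k,i} - mean_i) · (x_{k,j} - mean_j), with n-1 = 5:
  s[A,A] = ((0.5)·(0.5) + (-0.5)·(-0.5) + (-0.5)·(-0.5) + (-2.5)·(-2.5) + (-0.5)·(-0.5) + (3.5)·(3.5)) / 5 = 19.5/5 = 3.9
  s[A,B] = ((0.5)·(1.5) + (-0.5)·(2.5) + (-0.5)·(-3.5) + (-2.5)·(-0.5) + (-0.5)·(0.5) + (3.5)·(-0.5)) / 5 = 0.5/5 = 0.1
  s[B,B] = ((1.5)·(1.5) + (2.5)·(2.5) + (-3.5)·(-3.5) + (-0.5)·(-0.5) + (0.5)·(0.5) + (-0.5)·(-0.5)) / 5 = 21.5/5 = 4.3
  Sample standard deviations s_i = √(s[i,i]):
  s(A) = √(3.9) = 1.9748
  s(B) = √(4.3) = 2.0736

Step 3 — r_{ij} = s_{ij} / (s_i · s_j):
  r[A,A] = 1 (diagonal).
  r[A,B] = 0.1 / (1.9748 · 2.0736) = 0.1 / 4.0951 = 0.0244
  r[B,B] = 1 (diagonal).

R is symmetric with unit diagonal. Assembling:

R = [[1, 0.0244],
 [0.0244, 1]]


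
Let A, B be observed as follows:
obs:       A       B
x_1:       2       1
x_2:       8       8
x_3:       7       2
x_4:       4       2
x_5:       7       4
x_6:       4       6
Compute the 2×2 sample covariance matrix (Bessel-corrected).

Step 1 — column means:
  mean(A) = (2 + 8 + 7 + 4 + 7 + 4) / 6 = 32/6 = 5.3333
  mean(B) = (1 + 8 + 2 + 2 + 4 + 6) / 6 = 23/6 = 3.8333

Step 2 — sample covariance S[i,j] = (1/(n-1)) · Σ_k (x_{k,i} - mean_i) · (x_{k,j} - mean_j), with n-1 = 5.
  S[A,A] = ((-3.3333)·(-3.3333) + (2.6667)·(2.6667) + (1.6667)·(1.6667) + (-1.3333)·(-1.3333) + (1.6667)·(1.6667) + (-1.3333)·(-1.3333)) / 5 = 27.3333/5 = 5.4667
  S[A,B] = ((-3.3333)·(-2.8333) + (2.6667)·(4.1667) + (1.6667)·(-1.8333) + (-1.3333)·(-1.8333) + (1.6667)·(0.1667) + (-1.3333)·(2.1667)) / 5 = 17.3333/5 = 3.4667
  S[B,B] = ((-2.8333)·(-2.8333) + (4.1667)·(4.1667) + (-1.8333)·(-1.8333) + (-1.8333)·(-1.8333) + (0.1667)·(0.1667) + (2.1667)·(2.1667)) / 5 = 36.8333/5 = 7.3667

S is symmetric (S[j,i] = S[i,j]). Assembling:

S = [[5.4667, 3.4667],
 [3.4667, 7.3667]]


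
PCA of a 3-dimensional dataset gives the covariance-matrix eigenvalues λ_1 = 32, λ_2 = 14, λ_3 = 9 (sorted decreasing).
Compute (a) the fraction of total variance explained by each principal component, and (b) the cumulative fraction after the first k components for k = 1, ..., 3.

Step 1 — total variance = trace(Sigma) = Σ λ_i = 32 + 14 + 9 = 55.

Step 2 — fraction explained by component i = λ_i / Σ λ:
  PC1: 32/55 = 0.5818
  PC2: 14/55 = 0.2545
  PC3: 9/55 = 0.1636

Step 3 — cumulative fraction after k components = (λ_1 + ... + λ_k) / Σ λ:
  k = 1: 32/55 = 0.5818
  k = 2: (32 + 14)/55 = 46/55 = 0.8364
  k = 3: (32 + 14 + 9)/55 = 55/55 = 1

Summary (fraction, with percent):

explained: PC1 0.5818 (58.18%), PC2 0.2545 (25.45%), PC3 0.1636 (16.36%);  cumulative: 0.5818, 0.8364, 1


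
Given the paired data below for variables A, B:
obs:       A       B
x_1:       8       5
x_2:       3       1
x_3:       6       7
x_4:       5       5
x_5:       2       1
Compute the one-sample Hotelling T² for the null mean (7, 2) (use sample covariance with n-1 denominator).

Step 1 — sample mean vector:
  mean(A) = (8 + 3 + 6 + 5 + 2) / 5 = 24/5 = 4.8
  mean(B) = (5 + 1 + 7 + 5 + 1) / 5 = 19/5 = 3.8
  x̄ = (4.8, 3.8),  deviation x̄ - mu_0 = (4.8, 3.8) - (7, 2) = (-2.2, 1.8).

Step 2 — sample covariance matrix, S[i,j] = (1/(n-1)) · Σ_k (x_{k,i} - mean_i) · (x_{k,j} - mean_j), divisor n-1 = 4:
  S[A,A] = ((3.2)·(3.2) + (-1.8)·(-1.8) + (1.2)·(1.2) + (0.2)·(0.2) + (-2.8)·(-2.8)) / 4 = 22.8/4 = 5.7
  S[A,B] = ((3.2)·(1.2) + (-1.8)·(-2.8) + (1.2)·(3.2) + (0.2)·(1.2) + (-2.8)·(-2.8)) / 4 = 20.8/4 = 5.2
  S[B,B] = ((1.2)·(1.2) + (-2.8)·(-2.8) + (3.2)·(3.2) + (1.2)·(1.2) + (-2.8)·(-2.8)) / 4 = 28.8/4 = 7.2
  S = [[5.7, 5.2],
 [5.2, 7.2]].

Step 3 — invert S. det(S) = 5.7·7.2 - (5.2)² = 14.
  S^{-1} = (1/det) · [[d, -b], [-b, a]] = [[0.5143, -0.3714],
 [-0.3714, 0.4071]].

Step 4 — quadratic form (x̄ - mu_0)^T · S^{-1} · (x̄ - mu_0):
  S^{-1} · (x̄ - mu_0) = (-1.8, 1.55),
  (x̄ - mu_0)^T · [...] = (-2.2)·(-1.8) + (1.8)·(1.55) = 6.75.

Step 5 — scale by n: T² = 5 · 6.75 = 33.75.

T² ≈ 33.75


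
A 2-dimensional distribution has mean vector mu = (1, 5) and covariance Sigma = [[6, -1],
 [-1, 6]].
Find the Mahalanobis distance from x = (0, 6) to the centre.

Step 1 — centre the observation: (x - mu) = (-1, 1).

Step 2 — invert Sigma. det(Sigma) = 6·6 - (-1)² = 35.
  Sigma^{-1} = (1/det) · [[d, -b], [-b, a]] = [[0.1714, 0.0286],
 [0.0286, 0.1714]].

Step 3 — form the quadratic (x - mu)^T · Sigma^{-1} · (x - mu):
  Sigma^{-1} · (x - mu) = (-0.1429, 0.1429).
  (x - mu)^T · [Sigma^{-1} · (x - mu)] = (-1)·(-0.1429) + (1)·(0.1429) = 0.2857.

Step 4 — take square root: d = √(0.2857) ≈ 0.5345.

d(x, mu) = √(0.2857) ≈ 0.5345


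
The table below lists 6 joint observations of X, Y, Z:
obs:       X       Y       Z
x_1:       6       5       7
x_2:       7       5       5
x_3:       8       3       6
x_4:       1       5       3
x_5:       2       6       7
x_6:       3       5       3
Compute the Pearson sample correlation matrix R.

Step 1 — column means:
  mean(X) = (6 + 7 + 8 + 1 + 2 + 3) / 6 = 27/6 = 4.5
  mean(Y) = (5 + 5 + 3 + 5 + 6 + 5) / 6 = 29/6 = 4.8333
  mean(Z) = (7 + 5 + 6 + 3 + 7 + 3) / 6 = 31/6 = 5.1667

Step 2 — sample variances and covariances s[i,j] = (1/(n-1)) · Σ_k (x_{k,i} - mean_i) · (x_{k,j} - mean_j), with n-1 = 5:
  s[X,X] = ((1.5)·(1.5) + (2.5)·(2.5) + (3.5)·(3.5) + (-3.5)·(-3.5) + (-2.5)·(-2.5) + (-1.5)·(-1.5)) / 5 = 41.5/5 = 8.3
  s[X,Y] = ((1.5)·(0.1667) + (2.5)·(0.1667) + (3.5)·(-1.8333) + (-3.5)·(0.1667) + (-2.5)·(1.1667) + (-1.5)·(0.1667)) / 5 = -9.5/5 = -1.9
  s[X,Z] = ((1.5)·(1.8333) + (2.5)·(-0.1667) + (3.5)·(0.8333) + (-3.5)·(-2.1667) + (-2.5)·(1.8333) + (-1.5)·(-2.1667)) / 5 = 11.5/5 = 2.3
  s[Y,Y] = ((0.1667)·(0.1667) + (0.1667)·(0.1667) + (-1.8333)·(-1.8333) + (0.1667)·(0.1667) + (1.1667)·(1.1667) + (0.1667)·(0.1667)) / 5 = 4.8333/5 = 0.9667
  s[Y,Z] = ((0.1667)·(1.8333) + (0.1667)·(-0.1667) + (-1.8333)·(0.8333) + (0.1667)·(-2.1667) + (1.1667)·(1.8333) + (0.1667)·(-2.1667)) / 5 = 0.1667/5 = 0.0333
  s[Z,Z] = ((1.8333)·(1.8333) + (-0.1667)·(-0.1667) + (0.8333)·(0.8333) + (-2.1667)·(-2.1667) + (1.8333)·(1.8333) + (-2.1667)·(-2.1667)) / 5 = 16.8333/5 = 3.3667
  Sample standard deviations s_i = √(s[i,i]):
  s(X) = √(8.3) = 2.881
  s(Y) = √(0.9667) = 0.9832
  s(Z) = √(3.3667) = 1.8348

Step 3 — r_{ij} = s_{ij} / (s_i · s_j):
  r[X,X] = 1 (diagonal).
  r[X,Y] = -1.9 / (2.881 · 0.9832) = -1.9 / 2.8325 = -0.6708
  r[X,Z] = 2.3 / (2.881 · 1.8348) = 2.3 / 5.2861 = 0.4351
  r[Y,Y] = 1 (diagonal).
  r[Y,Z] = 0.0333 / (0.9832 · 1.8348) = 0.0333 / 1.804 = 0.0185
  r[Z,Z] = 1 (diagonal).

R is symmetric with unit diagonal. Assembling:

R = [[1, -0.6708, 0.4351],
 [-0.6708, 1, 0.0185],
 [0.4351, 0.0185, 1]]


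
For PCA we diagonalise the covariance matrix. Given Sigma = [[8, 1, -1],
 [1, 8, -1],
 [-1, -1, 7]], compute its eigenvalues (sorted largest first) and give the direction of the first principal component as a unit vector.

Step 1 — characteristic polynomial p(λ) = det(λI - Sigma) = λ³ - tr·λ² + c_1·λ - det, where tr = trace, c_1 = sum of the principal 2×2 minors, det = det(Sigma):
  tr = 8 + 8 + 7 = 23,
  c_1 = (8·8 - (1)²) + (8·7 - (-1)²) + (8·7 - (-1)²) = 63 + 55 + 55 = 173,
  det = 8·(8·7 - (-1)²) - (1)·((1)·7 - (-1)·(-1)) + (-1)·((1)·(-1) - 8·(-1)) = 8·(55) - (1)·(6) + (-1)·(7) = 427.
  So p(λ) = λ³ - 23λ² + 173λ - 427.
Step 2 — look for an integer root (rational root theorem: any rational root is an integer divisor of 427). Testing λ = 7:
  p(7) = 343 - 1127 + 1211 - 427 = 0  ✓
  Dividing out (λ - 7): p(λ) = (λ - 7)(λ² - 16λ + 61).
Step 3 — remaining eigenvalues from the quadratic λ² - 16λ + 61 = 0:
  Δ = 16² - 4·61 = 256 - 244 = 12,  λ = (16 ± √12)/2 = (16 ± 3.4641)/2 ≈ 9.7321 or 6.2679.
  Sorted: λ_1 = 9.7321,  λ_2 = 7,  λ_3 = 6.2679  (check: sum = 23 = tr ✓).

Step 4 — unit eigenvector for λ_1 ≈ 9.7321: v spans the null space of (Sigma - λ_1 I), whose rows are
  r_1 = (-1.7321, 1, -1),  r_2 = (1, -1.7321, -1),  r_3 = (-1, -1, -2.7321).
  v is orthogonal to every row, so take v ∝ r_1 × r_2 = ((1)·(-1) - (-1)·(-1.7321), (-1)·(1) - (-1.7321)·(-1), (-1.7321)·(-1.7321) - (1)·(1)) ≈ (-2.7321, -2.7321, 2).
  Rescale (multiply by -1 so the first nonzero entry is positive): u = (2.7321, 2.7321, -2).
  ||u|| = √((2.7321)² + (2.7321)² + (-2)²) = √(18.9282) ≈ 4.3507,  v_1 = u/||u|| ≈ (0.628, 0.628, -0.4597) (||v_1|| = 1).

λ_1 = 9.7321,  λ_2 = 7,  λ_3 = 6.2679;  v_1 ≈ (0.628, 0.628, -0.4597)


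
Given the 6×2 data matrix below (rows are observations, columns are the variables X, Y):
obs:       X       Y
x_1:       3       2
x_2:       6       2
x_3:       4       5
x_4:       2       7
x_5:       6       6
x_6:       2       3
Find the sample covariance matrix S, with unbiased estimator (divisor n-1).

Step 1 — column means:
  mean(X) = (3 + 6 + 4 + 2 + 6 + 2) / 6 = 23/6 = 3.8333
  mean(Y) = (2 + 2 + 5 + 7 + 6 + 3) / 6 = 25/6 = 4.1667

Step 2 — sample covariance S[i,j] = (1/(n-1)) · Σ_k (x_{k,i} - mean_i) · (x_{k,j} - mean_j), with n-1 = 5.
  S[X,X] = ((-0.8333)·(-0.8333) + (2.1667)·(2.1667) + (0.1667)·(0.1667) + (-1.8333)·(-1.8333) + (2.1667)·(2.1667) + (-1.8333)·(-1.8333)) / 5 = 16.8333/5 = 3.3667
  S[X,Y] = ((-0.8333)·(-2.1667) + (2.1667)·(-2.1667) + (0.1667)·(0.8333) + (-1.8333)·(2.8333) + (2.1667)·(1.8333) + (-1.8333)·(-1.1667)) / 5 = -1.8333/5 = -0.3667
  S[Y,Y] = ((-2.1667)·(-2.1667) + (-2.1667)·(-2.1667) + (0.8333)·(0.8333) + (2.8333)·(2.8333) + (1.8333)·(1.8333) + (-1.1667)·(-1.1667)) / 5 = 22.8333/5 = 4.5667

S is symmetric (S[j,i] = S[i,j]). Assembling:

S = [[3.3667, -0.3667],
 [-0.3667, 4.5667]]


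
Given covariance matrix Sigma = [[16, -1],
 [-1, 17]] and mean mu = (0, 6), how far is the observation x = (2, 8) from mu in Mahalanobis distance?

Step 1 — centre the observation: (x - mu) = (2, 2).

Step 2 — invert Sigma. det(Sigma) = 16·17 - (-1)² = 271.
  Sigma^{-1} = (1/det) · [[d, -b], [-b, a]] = [[0.0627, 0.0037],
 [0.0037, 0.059]].

Step 3 — form the quadratic (x - mu)^T · Sigma^{-1} · (x - mu):
  Sigma^{-1} · (x - mu) = (0.1328, 0.1255).
  (x - mu)^T · [Sigma^{-1} · (x - mu)] = (2)·(0.1328) + (2)·(0.1255) = 0.5166.

Step 4 — take square root: d = √(0.5166) ≈ 0.7188.

d(x, mu) = √(0.5166) ≈ 0.7188


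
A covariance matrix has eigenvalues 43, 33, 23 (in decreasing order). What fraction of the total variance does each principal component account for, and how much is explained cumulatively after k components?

Step 1 — total variance = trace(Sigma) = Σ λ_i = 43 + 33 + 23 = 99.

Step 2 — fraction explained by component i = λ_i / Σ λ:
  PC1: 43/99 = 0.4343
  PC2: 33/99 = 0.3333
  PC3: 23/99 = 0.2323

Step 3 — cumulative fraction after k components = (λ_1 + ... + λ_k) / Σ λ:
  k = 1: 43/99 = 0.4343
  k = 2: (43 + 33)/99 = 76/99 = 0.7677
  k = 3: (43 + 33 + 23)/99 = 99/99 = 1

Summary (fraction, with percent):

explained: PC1 0.4343 (43.43%), PC2 0.3333 (33.33%), PC3 0.2323 (23.23%);  cumulative: 0.4343, 0.7677, 1


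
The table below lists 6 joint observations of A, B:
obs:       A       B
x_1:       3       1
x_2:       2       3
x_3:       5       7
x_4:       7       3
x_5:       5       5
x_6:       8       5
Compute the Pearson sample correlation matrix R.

Step 1 — column means:
  mean(A) = (3 + 2 + 5 + 7 + 5 + 8) / 6 = 30/6 = 5
  mean(B) = (1 + 3 + 7 + 3 + 5 + 5) / 6 = 24/6 = 4

Step 2 — sample variances and covariances s[i,j] = (1/(n-1)) · Σ_k (x_{k,i} - mean_i) · (x_{k,j} - mean_j), with n-1 = 5:
  s[A,A] = ((-2)·(-2) + (-3)·(-3) + (0)·(0) + (2)·(2) + (0)·(0) + (3)·(3)) / 5 = 26/5 = 5.2
  s[A,B] = ((-2)·(-3) + (-3)·(-1) + (0)·(3) + (2)·(-1) + (0)·(1) + (3)·(1)) / 5 = 10/5 = 2
  s[B,B] = ((-3)·(-3) + (-1)·(-1) + (3)·(3) + (-1)·(-1) + (1)·(1) + (1)·(1)) / 5 = 22/5 = 4.4
  Sample standard deviations s_i = √(s[i,i]):
  s(A) = √(5.2) = 2.2804
  s(B) = √(4.4) = 2.0976

Step 3 — r_{ij} = s_{ij} / (s_i · s_j):
  r[A,A] = 1 (diagonal).
  r[A,B] = 2 / (2.2804 · 2.0976) = 2 / 4.7833 = 0.4181
  r[B,B] = 1 (diagonal).

R is symmetric with unit diagonal. Assembling:

R = [[1, 0.4181],
 [0.4181, 1]]


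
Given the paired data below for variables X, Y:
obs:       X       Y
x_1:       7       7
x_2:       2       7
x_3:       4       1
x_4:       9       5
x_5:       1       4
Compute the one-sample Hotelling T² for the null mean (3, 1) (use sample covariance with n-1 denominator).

Step 1 — sample mean vector:
  mean(X) = (7 + 2 + 4 + 9 + 1) / 5 = 23/5 = 4.6
  mean(Y) = (7 + 7 + 1 + 5 + 4) / 5 = 24/5 = 4.8
  x̄ = (4.6, 4.8),  deviation x̄ - mu_0 = (4.6, 4.8) - (3, 1) = (1.6, 3.8).

Step 2 — sample covariance matrix, S[i,j] = (1/(n-1)) · Σ_k (x_{k,i} - mean_i) · (x_{k,j} - mean_j), divisor n-1 = 4:
  S[X,X] = ((2.4)·(2.4) + (-2.6)·(-2.6) + (-0.6)·(-0.6) + (4.4)·(4.4) + (-3.6)·(-3.6)) / 4 = 45.2/4 = 11.3
  S[X,Y] = ((2.4)·(2.2) + (-2.6)·(2.2) + (-0.6)·(-3.8) + (4.4)·(0.2) + (-3.6)·(-0.8)) / 4 = 5.6/4 = 1.4
  S[Y,Y] = ((2.2)·(2.2) + (2.2)·(2.2) + (-3.8)·(-3.8) + (0.2)·(0.2) + (-0.8)·(-0.8)) / 4 = 24.8/4 = 6.2
  S = [[11.3, 1.4],
 [1.4, 6.2]].

Step 3 — invert S. det(S) = 11.3·6.2 - (1.4)² = 68.1.
  S^{-1} = (1/det) · [[d, -b], [-b, a]] = [[0.091, -0.0206],
 [-0.0206, 0.1659]].

Step 4 — quadratic form (x̄ - mu_0)^T · S^{-1} · (x̄ - mu_0):
  S^{-1} · (x̄ - mu_0) = (0.0675, 0.5977),
  (x̄ - mu_0)^T · [...] = (1.6)·(0.0675) + (3.8)·(0.5977) = 2.3791.

Step 5 — scale by n: T² = 5 · 2.3791 = 11.8957.

T² ≈ 11.8957


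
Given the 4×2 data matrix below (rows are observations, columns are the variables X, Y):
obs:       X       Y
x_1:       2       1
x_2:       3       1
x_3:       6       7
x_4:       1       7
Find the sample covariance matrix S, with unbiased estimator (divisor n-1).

Step 1 — column means:
  mean(X) = (2 + 3 + 6 + 1) / 4 = 12/4 = 3
  mean(Y) = (1 + 1 + 7 + 7) / 4 = 16/4 = 4

Step 2 — sample covariance S[i,j] = (1/(n-1)) · Σ_k (x_{k,i} - mean_i) · (x_{k,j} - mean_j), with n-1 = 3.
  S[X,X] = ((-1)·(-1) + (0)·(0) + (3)·(3) + (-2)·(-2)) / 3 = 14/3 = 4.6667
  S[X,Y] = ((-1)·(-3) + (0)·(-3) + (3)·(3) + (-2)·(3)) / 3 = 6/3 = 2
  S[Y,Y] = ((-3)·(-3) + (-3)·(-3) + (3)·(3) + (3)·(3)) / 3 = 36/3 = 12

S is symmetric (S[j,i] = S[i,j]). Assembling:

S = [[4.6667, 2],
 [2, 12]]


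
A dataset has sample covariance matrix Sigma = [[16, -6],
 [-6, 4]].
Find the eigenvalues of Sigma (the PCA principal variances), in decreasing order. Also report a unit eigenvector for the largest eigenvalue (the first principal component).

Step 1 — characteristic polynomial of 2×2 Sigma:
  det(Sigma - λI) = λ² - trace · λ + det = 0.
  trace = 16 + 4 = 20, det = 16·4 - (-6)² = 28.
Step 2 — discriminant:
  Δ = trace² - 4·det = 400 - 112 = 288.
Step 3 — eigenvalues:
  λ = (trace ± √Δ)/2 = (20 ± 16.9706)/2,
  λ_1 = 18.4853,  λ_2 = 1.5147.

Step 4 — unit eigenvector for λ_1: solve (Sigma - λ_1 I)v = 0. First row:
  (16 - 18.4853)·v_x + (-6)·v_y = 0, i.e. (-2.4853)·v_x + (-6)·v_y = 0,
  so v ∝ (b, λ_1 - a) = (-6, 2.4853); multiply by -1 so the first entry is positive: u = (6, -2.4853).
  ||u|| = √((6)² + (-2.4853)²) = √(42.1766) ≈ 6.4944,
  v_1 = u/||u|| ≈ (0.9239, -0.3827) (||v_1|| = 1).

λ_1 = 18.4853,  λ_2 = 1.5147;  v_1 ≈ (0.9239, -0.3827)


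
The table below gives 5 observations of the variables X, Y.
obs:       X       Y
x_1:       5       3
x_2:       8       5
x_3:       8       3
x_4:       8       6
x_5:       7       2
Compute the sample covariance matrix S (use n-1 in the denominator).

Step 1 — column means:
  mean(X) = (5 + 8 + 8 + 8 + 7) / 5 = 36/5 = 7.2
  mean(Y) = (3 + 5 + 3 + 6 + 2) / 5 = 19/5 = 3.8

Step 2 — sample covariance S[i,j] = (1/(n-1)) · Σ_k (x_{k,i} - mean_i) · (x_{k,j} - mean_j), with n-1 = 4.
  S[X,X] = ((-2.2)·(-2.2) + (0.8)·(0.8) + (0.8)·(0.8) + (0.8)·(0.8) + (-0.2)·(-0.2)) / 4 = 6.8/4 = 1.7
  S[X,Y] = ((-2.2)·(-0.8) + (0.8)·(1.2) + (0.8)·(-0.8) + (0.8)·(2.2) + (-0.2)·(-1.8)) / 4 = 4.2/4 = 1.05
  S[Y,Y] = ((-0.8)·(-0.8) + (1.2)·(1.2) + (-0.8)·(-0.8) + (2.2)·(2.2) + (-1.8)·(-1.8)) / 4 = 10.8/4 = 2.7

S is symmetric (S[j,i] = S[i,j]). Assembling:

S = [[1.7, 1.05],
 [1.05, 2.7]]


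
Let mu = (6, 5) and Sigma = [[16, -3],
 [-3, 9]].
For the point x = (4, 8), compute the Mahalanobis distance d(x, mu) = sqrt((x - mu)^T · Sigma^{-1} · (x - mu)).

Step 1 — centre the observation: (x - mu) = (-2, 3).

Step 2 — invert Sigma. det(Sigma) = 16·9 - (-3)² = 135.
  Sigma^{-1} = (1/det) · [[d, -b], [-b, a]] = [[0.0667, 0.0222],
 [0.0222, 0.1185]].

Step 3 — form the quadratic (x - mu)^T · Sigma^{-1} · (x - mu):
  Sigma^{-1} · (x - mu) = (-0.0667, 0.3111).
  (x - mu)^T · [Sigma^{-1} · (x - mu)] = (-2)·(-0.0667) + (3)·(0.3111) = 1.0667.

Step 4 — take square root: d = √(1.0667) ≈ 1.0328.

d(x, mu) = √(1.0667) ≈ 1.0328


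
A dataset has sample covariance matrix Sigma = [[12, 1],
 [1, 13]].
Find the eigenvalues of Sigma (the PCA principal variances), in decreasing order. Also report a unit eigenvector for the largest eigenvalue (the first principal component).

Step 1 — characteristic polynomial of 2×2 Sigma:
  det(Sigma - λI) = λ² - trace · λ + det = 0.
  trace = 12 + 13 = 25, det = 12·13 - (1)² = 155.
Step 2 — discriminant:
  Δ = trace² - 4·det = 625 - 620 = 5.
Step 3 — eigenvalues:
  λ = (trace ± √Δ)/2 = (25 ± 2.2361)/2,
  λ_1 = 13.618,  λ_2 = 11.382.

Step 4 — unit eigenvector for λ_1: solve (Sigma - λ_1 I)v = 0. First row:
  (12 - 13.618)·v_x + (1)·v_y = 0, i.e. (-1.618)·v_x + (1)·v_y = 0,
  so v ∝ (b, λ_1 - a) = (1, 1.618) = u.
  ||u|| = √((1)² + (1.618)²) = √(3.618) ≈ 1.9021,
  v_1 = u/||u|| ≈ (0.5257, 0.8507) (||v_1|| = 1).

λ_1 = 13.618,  λ_2 = 11.382;  v_1 ≈ (0.5257, 0.8507)


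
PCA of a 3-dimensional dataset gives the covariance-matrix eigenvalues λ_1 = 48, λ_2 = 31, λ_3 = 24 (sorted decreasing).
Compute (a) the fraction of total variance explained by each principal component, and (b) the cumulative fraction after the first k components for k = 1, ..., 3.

Step 1 — total variance = trace(Sigma) = Σ λ_i = 48 + 31 + 24 = 103.

Step 2 — fraction explained by component i = λ_i / Σ λ:
  PC1: 48/103 = 0.466
  PC2: 31/103 = 0.301
  PC3: 24/103 = 0.233

Step 3 — cumulative fraction after k components = (λ_1 + ... + λ_k) / Σ λ:
  k = 1: 48/103 = 0.466
  k = 2: (48 + 31)/103 = 79/103 = 0.767
  k = 3: (48 + 31 + 24)/103 = 103/103 = 1

Summary (fraction, with percent):

explained: PC1 0.466 (46.6%), PC2 0.301 (30.1%), PC3 0.233 (23.3%);  cumulative: 0.466, 0.767, 1


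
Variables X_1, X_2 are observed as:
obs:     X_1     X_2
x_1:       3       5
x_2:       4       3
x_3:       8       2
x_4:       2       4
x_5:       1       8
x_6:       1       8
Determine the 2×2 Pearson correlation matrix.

Step 1 — column means:
  mean(X_1) = (3 + 4 + 8 + 2 + 1 + 1) / 6 = 19/6 = 3.1667
  mean(X_2) = (5 + 3 + 2 + 4 + 8 + 8) / 6 = 30/6 = 5

Step 2 — sample variances and covariances s[i,j] = (1/(n-1)) · Σ_k (x_{k,i} - mean_i) · (x_{k,j} - mean_j), with n-1 = 5:
  s[X_1,X_1] = ((-0.1667)·(-0.1667) + (0.8333)·(0.8333) + (4.8333)·(4.8333) + (-1.1667)·(-1.1667) + (-2.1667)·(-2.1667) + (-2.1667)·(-2.1667)) / 5 = 34.8333/5 = 6.9667
  s[X_1,X_2] = ((-0.1667)·(0) + (0.8333)·(-2) + (4.8333)·(-3) + (-1.1667)·(-1) + (-2.1667)·(3) + (-2.1667)·(3)) / 5 = -28/5 = -5.6
  s[X_2,X_2] = ((0)·(0) + (-2)·(-2) + (-3)·(-3) + (-1)·(-1) + (3)·(3) + (3)·(3)) / 5 = 32/5 = 6.4
  Sample standard deviations s_i = √(s[i,i]):
  s(X_1) = √(6.9667) = 2.6394
  s(X_2) = √(6.4) = 2.5298

Step 3 — r_{ij} = s_{ij} / (s_i · s_j):
  r[X_1,X_1] = 1 (diagonal).
  r[X_1,X_2] = -5.6 / (2.6394 · 2.5298) = -5.6 / 6.6773 = -0.8387
  r[X_2,X_2] = 1 (diagonal).

R is symmetric with unit diagonal. Assembling:

R = [[1, -0.8387],
 [-0.8387, 1]]


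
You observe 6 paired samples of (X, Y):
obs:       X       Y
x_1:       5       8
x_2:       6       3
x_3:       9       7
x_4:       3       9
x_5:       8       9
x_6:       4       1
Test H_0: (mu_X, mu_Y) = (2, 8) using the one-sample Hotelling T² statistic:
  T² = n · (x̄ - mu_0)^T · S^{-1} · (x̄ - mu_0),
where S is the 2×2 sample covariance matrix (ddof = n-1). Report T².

Step 1 — sample mean vector:
  mean(X) = (5 + 6 + 9 + 3 + 8 + 4) / 6 = 35/6 = 5.8333
  mean(Y) = (8 + 3 + 7 + 9 + 9 + 1) / 6 = 37/6 = 6.1667
  x̄ = (5.8333, 6.1667),  deviation x̄ - mu_0 = (5.8333, 6.1667) - (2, 8) = (3.8333, -1.8333).

Step 2 — sample covariance matrix, S[i,j] = (1/(n-1)) · Σ_k (x_{k,i} - mean_i) · (x_{k,j} - mean_j), divisor n-1 = 5:
  S[X,X] = ((-0.8333)·(-0.8333) + (0.1667)·(0.1667) + (3.1667)·(3.1667) + (-2.8333)·(-2.8333) + (2.1667)·(2.1667) + (-1.8333)·(-1.8333)) / 5 = 26.8333/5 = 5.3667
  S[X,Y] = ((-0.8333)·(1.8333) + (0.1667)·(-3.1667) + (3.1667)·(0.8333) + (-2.8333)·(2.8333) + (2.1667)·(2.8333) + (-1.8333)·(-5.1667)) / 5 = 8.1667/5 = 1.6333
  S[Y,Y] = ((1.8333)·(1.8333) + (-3.1667)·(-3.1667) + (0.8333)·(0.8333) + (2.8333)·(2.8333) + (2.8333)·(2.8333) + (-5.1667)·(-5.1667)) / 5 = 56.8333/5 = 11.3667
  S = [[5.3667, 1.6333],
 [1.6333, 11.3667]].

Step 3 — invert S. det(S) = 5.3667·11.3667 - (1.6333)² = 58.3333.
  S^{-1} = (1/det) · [[d, -b], [-b, a]] = [[0.1949, -0.028],
 [-0.028, 0.092]].

Step 4 — quadratic form (x̄ - mu_0)^T · S^{-1} · (x̄ - mu_0):
  S^{-1} · (x̄ - mu_0) = (0.7983, -0.276),
  (x̄ - mu_0)^T · [...] = (3.8333)·(0.7983) + (-1.8333)·(-0.276) = 3.5661.

Step 5 — scale by n: T² = 6 · 3.5661 = 21.3966.

T² ≈ 21.3966


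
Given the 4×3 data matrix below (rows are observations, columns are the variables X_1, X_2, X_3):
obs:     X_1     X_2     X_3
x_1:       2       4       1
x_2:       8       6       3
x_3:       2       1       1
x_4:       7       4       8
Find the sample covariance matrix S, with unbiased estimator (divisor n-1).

Step 1 — column means:
  mean(X_1) = (2 + 8 + 2 + 7) / 4 = 19/4 = 4.75
  mean(X_2) = (4 + 6 + 1 + 4) / 4 = 15/4 = 3.75
  mean(X_3) = (1 + 3 + 1 + 8) / 4 = 13/4 = 3.25

Step 2 — sample covariance S[i,j] = (1/(n-1)) · Σ_k (x_{k,i} - mean_i) · (x_{k,j} - mean_j), with n-1 = 3.
  S[X_1,X_1] = ((-2.75)·(-2.75) + (3.25)·(3.25) + (-2.75)·(-2.75) + (2.25)·(2.25)) / 3 = 30.75/3 = 10.25
  S[X_1,X_2] = ((-2.75)·(0.25) + (3.25)·(2.25) + (-2.75)·(-2.75) + (2.25)·(0.25)) / 3 = 14.75/3 = 4.9167
  S[X_1,X_3] = ((-2.75)·(-2.25) + (3.25)·(-0.25) + (-2.75)·(-2.25) + (2.25)·(4.75)) / 3 = 22.25/3 = 7.4167
  S[X_2,X_2] = ((0.25)·(0.25) + (2.25)·(2.25) + (-2.75)·(-2.75) + (0.25)·(0.25)) / 3 = 12.75/3 = 4.25
  S[X_2,X_3] = ((0.25)·(-2.25) + (2.25)·(-0.25) + (-2.75)·(-2.25) + (0.25)·(4.75)) / 3 = 6.25/3 = 2.0833
  S[X_3,X_3] = ((-2.25)·(-2.25) + (-0.25)·(-0.25) + (-2.25)·(-2.25) + (4.75)·(4.75)) / 3 = 32.75/3 = 10.9167

S is symmetric (S[j,i] = S[i,j]). Assembling:

S = [[10.25, 4.9167, 7.4167],
 [4.9167, 4.25, 2.0833],
 [7.4167, 2.0833, 10.9167]]
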